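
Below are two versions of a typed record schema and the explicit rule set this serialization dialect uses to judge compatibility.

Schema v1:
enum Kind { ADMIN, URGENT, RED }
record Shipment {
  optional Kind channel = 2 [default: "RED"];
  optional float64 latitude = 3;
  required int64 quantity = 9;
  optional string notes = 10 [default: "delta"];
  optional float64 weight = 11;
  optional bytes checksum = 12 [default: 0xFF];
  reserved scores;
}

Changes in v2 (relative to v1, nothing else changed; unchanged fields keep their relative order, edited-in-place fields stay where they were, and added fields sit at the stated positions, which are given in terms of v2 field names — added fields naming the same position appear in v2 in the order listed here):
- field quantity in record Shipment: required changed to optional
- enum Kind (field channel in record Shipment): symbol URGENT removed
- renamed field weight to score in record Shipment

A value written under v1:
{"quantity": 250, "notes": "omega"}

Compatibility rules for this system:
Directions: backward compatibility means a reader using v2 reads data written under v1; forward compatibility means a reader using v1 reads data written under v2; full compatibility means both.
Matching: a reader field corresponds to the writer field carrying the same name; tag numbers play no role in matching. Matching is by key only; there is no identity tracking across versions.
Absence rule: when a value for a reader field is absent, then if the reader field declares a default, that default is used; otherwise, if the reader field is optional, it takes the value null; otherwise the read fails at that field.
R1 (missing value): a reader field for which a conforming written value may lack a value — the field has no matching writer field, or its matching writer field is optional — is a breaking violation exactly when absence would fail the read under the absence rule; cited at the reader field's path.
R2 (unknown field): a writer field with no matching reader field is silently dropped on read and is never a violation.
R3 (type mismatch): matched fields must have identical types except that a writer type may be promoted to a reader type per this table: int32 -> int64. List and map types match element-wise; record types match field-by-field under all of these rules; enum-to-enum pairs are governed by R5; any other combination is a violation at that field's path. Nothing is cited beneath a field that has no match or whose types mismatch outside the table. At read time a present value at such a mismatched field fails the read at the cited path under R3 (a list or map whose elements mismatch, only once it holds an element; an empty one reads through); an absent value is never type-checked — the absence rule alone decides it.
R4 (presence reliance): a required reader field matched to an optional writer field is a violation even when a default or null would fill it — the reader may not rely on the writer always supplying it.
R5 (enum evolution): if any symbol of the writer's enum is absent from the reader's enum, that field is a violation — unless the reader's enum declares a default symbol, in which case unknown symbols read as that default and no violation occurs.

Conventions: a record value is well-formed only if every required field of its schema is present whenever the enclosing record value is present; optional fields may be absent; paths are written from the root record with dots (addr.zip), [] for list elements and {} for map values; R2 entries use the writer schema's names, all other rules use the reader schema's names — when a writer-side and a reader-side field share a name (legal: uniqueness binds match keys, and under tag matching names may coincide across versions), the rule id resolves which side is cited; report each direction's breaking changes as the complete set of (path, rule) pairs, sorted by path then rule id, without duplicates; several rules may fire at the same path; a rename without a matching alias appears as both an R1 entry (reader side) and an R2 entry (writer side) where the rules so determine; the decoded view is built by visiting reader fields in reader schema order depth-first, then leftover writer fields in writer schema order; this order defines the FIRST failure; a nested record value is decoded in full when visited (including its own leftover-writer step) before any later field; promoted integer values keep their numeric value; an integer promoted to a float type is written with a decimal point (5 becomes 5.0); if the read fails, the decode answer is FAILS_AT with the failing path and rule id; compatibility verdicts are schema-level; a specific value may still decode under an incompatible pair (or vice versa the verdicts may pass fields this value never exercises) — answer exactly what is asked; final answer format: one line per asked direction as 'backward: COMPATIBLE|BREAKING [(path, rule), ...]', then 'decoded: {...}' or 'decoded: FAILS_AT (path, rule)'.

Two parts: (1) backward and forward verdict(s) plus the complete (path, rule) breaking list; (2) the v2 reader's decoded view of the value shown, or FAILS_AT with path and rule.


in Shipment below, arrows point writer -> reader
checking backward for Shipment: reader v2 against writer v1:
  channel: Kind -> Kind, writer optional; from channel
  latitude: float64 -> float64, writer optional; from latitude
  quantity: int64 -> int64, writer required; from quantity
  notes: string -> string, writer optional; from notes
  score: no writer match
  checksum: bytes -> bytes, writer optional; from checksum
  writer weight: unknown to reader
  violation R5 at channel
  backward on Shipment therefore BREAKING (1)
checking forward for Shipment: reader v1 against writer v2:
  channel: Kind -> Kind, writer optional; from channel
  latitude: float64 -> float64, writer optional; from latitude
  quantity: int64 -> int64, writer optional; from quantity
  notes: string -> string, writer optional; from notes
  weight: no writer match
  checksum: bytes -> bytes, writer optional; from checksum
  writer score: unknown to reader
  violation R1 at quantity
  violation R4 at quantity
  forward on Shipment therefore BREAKING (2)
migrating the Shipment value to v2:
  channel := "RED" (no value, default fills)
  latitude := null (not supplied -> null)
  quantity := 250
  notes := "omega"
  score := null (not supplied -> null)
  checksum := 0xFF (no value, default fills)
  => decoded: {"channel": "RED", "latitude": null, "quantity": 250, "notes": "omega", "score": null, "checksum": 0xFF}

backward: BREAKING [(channel, R5)]; forward: BREAKING [(quantity, R1), (quantity, R4)]; decoded: {"channel": "RED", "latitude": null, "quantity": 250, "notes": "omega", "score": null, "checksum": 0xFF}


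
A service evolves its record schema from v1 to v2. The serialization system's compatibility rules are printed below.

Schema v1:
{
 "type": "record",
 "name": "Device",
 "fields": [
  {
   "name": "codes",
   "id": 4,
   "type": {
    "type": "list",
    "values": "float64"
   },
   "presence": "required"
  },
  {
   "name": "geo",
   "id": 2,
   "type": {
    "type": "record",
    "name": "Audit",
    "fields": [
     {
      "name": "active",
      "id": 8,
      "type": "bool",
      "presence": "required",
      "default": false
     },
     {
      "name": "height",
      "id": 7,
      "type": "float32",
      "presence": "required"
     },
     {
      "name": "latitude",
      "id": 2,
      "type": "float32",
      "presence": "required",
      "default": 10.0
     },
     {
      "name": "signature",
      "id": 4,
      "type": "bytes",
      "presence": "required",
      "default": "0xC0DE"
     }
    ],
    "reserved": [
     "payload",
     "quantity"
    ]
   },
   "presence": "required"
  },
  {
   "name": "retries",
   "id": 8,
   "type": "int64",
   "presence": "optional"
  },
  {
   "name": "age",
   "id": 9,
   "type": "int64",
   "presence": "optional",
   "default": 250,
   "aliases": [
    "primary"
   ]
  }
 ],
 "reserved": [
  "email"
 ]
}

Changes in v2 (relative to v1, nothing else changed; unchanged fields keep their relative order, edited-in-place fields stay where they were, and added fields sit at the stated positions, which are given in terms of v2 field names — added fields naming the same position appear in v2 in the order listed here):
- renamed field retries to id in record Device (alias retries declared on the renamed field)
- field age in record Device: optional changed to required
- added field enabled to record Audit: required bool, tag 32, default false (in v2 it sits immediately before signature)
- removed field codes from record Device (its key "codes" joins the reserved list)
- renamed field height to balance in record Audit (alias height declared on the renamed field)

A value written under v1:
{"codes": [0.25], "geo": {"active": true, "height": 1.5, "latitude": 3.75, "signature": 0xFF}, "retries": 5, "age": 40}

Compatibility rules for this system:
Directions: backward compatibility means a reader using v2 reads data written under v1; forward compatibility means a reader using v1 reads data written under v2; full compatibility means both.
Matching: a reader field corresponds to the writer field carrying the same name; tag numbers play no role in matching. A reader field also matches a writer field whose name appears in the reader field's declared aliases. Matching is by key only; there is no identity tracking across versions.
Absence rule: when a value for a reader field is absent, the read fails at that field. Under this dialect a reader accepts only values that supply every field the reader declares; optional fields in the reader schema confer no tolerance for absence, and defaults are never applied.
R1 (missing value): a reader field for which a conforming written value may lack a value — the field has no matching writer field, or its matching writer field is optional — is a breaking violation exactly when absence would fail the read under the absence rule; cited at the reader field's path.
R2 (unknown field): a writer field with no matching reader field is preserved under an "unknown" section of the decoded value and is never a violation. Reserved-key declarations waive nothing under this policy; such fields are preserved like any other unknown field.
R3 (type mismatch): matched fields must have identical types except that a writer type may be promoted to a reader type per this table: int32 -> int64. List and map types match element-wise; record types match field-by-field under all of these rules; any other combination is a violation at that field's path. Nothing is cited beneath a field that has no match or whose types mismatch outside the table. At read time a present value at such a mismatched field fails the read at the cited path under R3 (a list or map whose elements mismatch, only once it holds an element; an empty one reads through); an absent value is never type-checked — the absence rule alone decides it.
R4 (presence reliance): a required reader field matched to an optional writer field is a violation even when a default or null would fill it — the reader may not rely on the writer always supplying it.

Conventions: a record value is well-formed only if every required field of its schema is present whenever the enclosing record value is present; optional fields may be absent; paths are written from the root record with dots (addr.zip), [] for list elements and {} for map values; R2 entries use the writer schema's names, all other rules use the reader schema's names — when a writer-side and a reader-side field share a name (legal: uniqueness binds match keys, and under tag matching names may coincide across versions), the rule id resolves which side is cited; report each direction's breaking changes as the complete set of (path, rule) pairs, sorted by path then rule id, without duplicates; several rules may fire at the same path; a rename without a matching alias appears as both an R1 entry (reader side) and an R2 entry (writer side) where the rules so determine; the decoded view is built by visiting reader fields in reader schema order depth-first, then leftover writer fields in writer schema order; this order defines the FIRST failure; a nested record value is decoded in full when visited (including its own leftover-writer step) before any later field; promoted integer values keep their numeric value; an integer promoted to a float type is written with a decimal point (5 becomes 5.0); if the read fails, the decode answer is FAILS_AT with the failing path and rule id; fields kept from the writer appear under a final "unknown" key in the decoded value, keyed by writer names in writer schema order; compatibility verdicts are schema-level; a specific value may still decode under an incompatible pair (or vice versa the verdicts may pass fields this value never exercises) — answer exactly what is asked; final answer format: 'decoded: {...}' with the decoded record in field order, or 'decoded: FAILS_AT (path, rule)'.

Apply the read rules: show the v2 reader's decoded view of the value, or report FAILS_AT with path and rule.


decoded: FAILS_AT (geo.enabled, R1)

each type pair in Device: writer, then reader
decoding the Device value with the v2 reader:
  geo.active := true
  geo.balance := 1.5 (from writer height)
  geo.latitude := 3.75
  read fails at geo.enabled under R1 (no fill)
  => FAILS_AT (geo.enabled, R1)
checking off the Device differences that do not matter here:
  renamed field retries to id in record Device (alias retries declared on the renamed field) -> schema-level compatibility only; this Device value's decode is unchanged
  field age in record Device: optional changed to required -> schema-level compatibility only; this Device value's decode is unchanged
  removed field codes from record Device (its key "codes" joins the reserved list) -> schema-level compatibility only; this Device value's decode is unchanged
  renamed field height to balance in record Audit (alias height declared on the renamed field) -> schema-level compatibility only; this Device value's decode is unchanged


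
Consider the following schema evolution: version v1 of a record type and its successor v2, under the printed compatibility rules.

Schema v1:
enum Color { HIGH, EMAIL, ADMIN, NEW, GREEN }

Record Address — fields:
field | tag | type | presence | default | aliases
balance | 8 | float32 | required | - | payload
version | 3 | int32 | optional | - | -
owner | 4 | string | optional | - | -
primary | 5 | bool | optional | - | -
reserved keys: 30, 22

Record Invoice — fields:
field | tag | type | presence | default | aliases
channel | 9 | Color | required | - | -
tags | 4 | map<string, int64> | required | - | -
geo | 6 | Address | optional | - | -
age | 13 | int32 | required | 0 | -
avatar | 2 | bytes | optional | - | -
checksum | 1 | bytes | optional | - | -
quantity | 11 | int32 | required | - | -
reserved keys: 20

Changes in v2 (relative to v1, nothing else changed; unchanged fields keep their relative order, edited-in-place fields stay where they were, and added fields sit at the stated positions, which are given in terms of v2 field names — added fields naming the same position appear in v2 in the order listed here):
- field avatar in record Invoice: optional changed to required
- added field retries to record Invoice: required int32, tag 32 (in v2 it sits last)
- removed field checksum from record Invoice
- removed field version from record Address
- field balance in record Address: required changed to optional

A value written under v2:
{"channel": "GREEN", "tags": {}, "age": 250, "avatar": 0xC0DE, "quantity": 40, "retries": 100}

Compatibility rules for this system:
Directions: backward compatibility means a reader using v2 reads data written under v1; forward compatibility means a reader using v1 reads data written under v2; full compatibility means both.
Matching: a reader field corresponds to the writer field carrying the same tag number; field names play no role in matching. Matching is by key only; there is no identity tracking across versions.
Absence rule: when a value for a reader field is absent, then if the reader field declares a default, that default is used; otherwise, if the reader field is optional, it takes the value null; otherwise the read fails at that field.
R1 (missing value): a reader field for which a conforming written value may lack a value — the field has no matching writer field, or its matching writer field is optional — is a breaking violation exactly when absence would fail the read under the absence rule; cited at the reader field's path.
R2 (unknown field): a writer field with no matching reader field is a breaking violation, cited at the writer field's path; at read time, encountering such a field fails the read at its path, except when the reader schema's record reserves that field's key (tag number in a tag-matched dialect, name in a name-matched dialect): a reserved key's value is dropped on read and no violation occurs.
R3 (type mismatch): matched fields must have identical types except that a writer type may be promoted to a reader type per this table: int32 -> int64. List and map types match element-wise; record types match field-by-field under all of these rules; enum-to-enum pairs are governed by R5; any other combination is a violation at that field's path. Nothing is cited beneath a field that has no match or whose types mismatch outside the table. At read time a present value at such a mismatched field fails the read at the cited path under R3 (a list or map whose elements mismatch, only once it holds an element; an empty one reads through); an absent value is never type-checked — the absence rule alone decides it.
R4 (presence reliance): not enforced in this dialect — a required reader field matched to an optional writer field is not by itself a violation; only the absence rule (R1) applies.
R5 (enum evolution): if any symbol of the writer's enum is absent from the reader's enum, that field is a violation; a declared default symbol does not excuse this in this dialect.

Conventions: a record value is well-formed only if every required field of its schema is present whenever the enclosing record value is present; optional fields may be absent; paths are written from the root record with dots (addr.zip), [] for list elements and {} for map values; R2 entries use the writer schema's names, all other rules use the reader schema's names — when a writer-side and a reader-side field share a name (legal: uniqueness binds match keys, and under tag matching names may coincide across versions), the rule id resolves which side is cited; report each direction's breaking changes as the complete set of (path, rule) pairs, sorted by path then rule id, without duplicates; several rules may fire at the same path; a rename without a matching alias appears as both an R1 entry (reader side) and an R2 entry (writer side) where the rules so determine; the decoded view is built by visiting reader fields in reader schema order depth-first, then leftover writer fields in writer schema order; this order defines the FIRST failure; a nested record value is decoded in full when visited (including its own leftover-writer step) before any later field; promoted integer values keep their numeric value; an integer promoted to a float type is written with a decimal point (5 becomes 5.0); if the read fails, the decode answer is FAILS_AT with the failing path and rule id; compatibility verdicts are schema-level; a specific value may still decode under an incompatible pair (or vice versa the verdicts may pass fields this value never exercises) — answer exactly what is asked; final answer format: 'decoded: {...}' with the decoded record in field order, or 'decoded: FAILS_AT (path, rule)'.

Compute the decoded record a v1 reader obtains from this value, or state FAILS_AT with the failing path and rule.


in Invoice below, arrows point writer -> reader
decode walk for Invoice under reader schema v1:
  channel := "GREEN"
  tags := {}
  geo := null (missing; optional => null)
  age := 250
  avatar := 0xC0DE
  checksum := null (missing; optional => null)
  quantity := 40
  read fails at retries under R2 (unknown field)
  => FAILS_AT (retries, R2)
the rest of the Invoice diff is inert for this question:
  field avatar in record Invoice: optional changed to required -> schema-level compatibility only; this Invoice value's decode is unchanged
  removed field checksum from record Invoice -> schema-level compatibility only; this Invoice value's decode is unchanged
  removed field version from record Address -> schema-level compatibility only; this Invoice value's decode is unchanged
  field balance in record Address: required changed to optional -> schema-level compatibility only; this Invoice value's decode is unchanged

decoded: FAILS_AT (retries, R2)


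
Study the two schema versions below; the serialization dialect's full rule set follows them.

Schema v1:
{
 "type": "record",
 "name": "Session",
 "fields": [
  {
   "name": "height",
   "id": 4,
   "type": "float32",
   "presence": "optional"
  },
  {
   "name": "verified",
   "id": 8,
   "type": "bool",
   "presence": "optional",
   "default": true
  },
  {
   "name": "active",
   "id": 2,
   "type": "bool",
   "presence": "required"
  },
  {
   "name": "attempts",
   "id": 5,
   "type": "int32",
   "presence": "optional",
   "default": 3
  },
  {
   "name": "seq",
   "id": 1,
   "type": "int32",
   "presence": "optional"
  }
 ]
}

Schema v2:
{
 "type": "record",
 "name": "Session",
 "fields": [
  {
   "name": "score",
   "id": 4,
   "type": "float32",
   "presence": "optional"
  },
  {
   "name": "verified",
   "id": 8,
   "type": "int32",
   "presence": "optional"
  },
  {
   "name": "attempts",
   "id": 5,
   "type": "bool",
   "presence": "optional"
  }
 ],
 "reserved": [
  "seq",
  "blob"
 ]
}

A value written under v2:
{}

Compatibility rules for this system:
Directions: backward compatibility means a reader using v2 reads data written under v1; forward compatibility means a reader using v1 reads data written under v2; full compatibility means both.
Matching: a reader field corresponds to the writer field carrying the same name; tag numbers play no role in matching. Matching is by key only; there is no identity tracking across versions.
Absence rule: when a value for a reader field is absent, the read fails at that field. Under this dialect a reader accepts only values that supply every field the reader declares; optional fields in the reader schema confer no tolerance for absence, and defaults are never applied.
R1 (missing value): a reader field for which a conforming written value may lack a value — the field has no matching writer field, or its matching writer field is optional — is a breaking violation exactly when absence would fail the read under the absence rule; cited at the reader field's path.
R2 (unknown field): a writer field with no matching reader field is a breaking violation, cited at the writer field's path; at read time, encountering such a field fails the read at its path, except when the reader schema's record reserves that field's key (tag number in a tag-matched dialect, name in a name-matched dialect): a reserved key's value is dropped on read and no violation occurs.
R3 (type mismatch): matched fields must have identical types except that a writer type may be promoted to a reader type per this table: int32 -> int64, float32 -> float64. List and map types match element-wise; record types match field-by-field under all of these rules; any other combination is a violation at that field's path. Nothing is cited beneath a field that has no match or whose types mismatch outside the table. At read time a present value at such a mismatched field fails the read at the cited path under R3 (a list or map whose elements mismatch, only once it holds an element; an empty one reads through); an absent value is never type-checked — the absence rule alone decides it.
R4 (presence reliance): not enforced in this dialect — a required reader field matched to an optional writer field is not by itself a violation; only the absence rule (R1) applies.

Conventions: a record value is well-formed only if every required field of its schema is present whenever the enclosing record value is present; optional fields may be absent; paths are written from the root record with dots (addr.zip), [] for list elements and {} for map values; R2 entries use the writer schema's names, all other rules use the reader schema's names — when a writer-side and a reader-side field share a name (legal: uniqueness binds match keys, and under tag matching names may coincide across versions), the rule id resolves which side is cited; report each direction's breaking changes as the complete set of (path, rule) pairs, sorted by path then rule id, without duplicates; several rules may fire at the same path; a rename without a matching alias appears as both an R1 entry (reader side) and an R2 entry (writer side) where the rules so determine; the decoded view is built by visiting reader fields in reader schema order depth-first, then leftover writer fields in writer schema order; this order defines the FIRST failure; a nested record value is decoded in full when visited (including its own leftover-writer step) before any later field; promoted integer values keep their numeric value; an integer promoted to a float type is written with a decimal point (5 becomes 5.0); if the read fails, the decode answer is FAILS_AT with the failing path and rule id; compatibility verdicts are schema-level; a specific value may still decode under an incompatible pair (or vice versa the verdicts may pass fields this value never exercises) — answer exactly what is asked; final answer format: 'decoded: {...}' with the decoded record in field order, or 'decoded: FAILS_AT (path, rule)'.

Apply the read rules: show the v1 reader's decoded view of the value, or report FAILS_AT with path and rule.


decoded: FAILS_AT (height, R1)

in Session below, arrows point writer -> reader
migrating the Session value to v1:
  read fails at height under R1 (no fill)
  => FAILS_AT (height, R1)
remaining Session differences; none change what is asked:
  removed field active from record Session -> matters for Session compatibility verdicts, not for this value's decode
  removed field seq from record Session (its key "seq" joins the reserved list) -> matters for Session compatibility verdicts, not for this value's decode
  field attempts in record Session: type int32 changed to bool (its default is dropped) -> matters for Session compatibility verdicts, not for this value's decode
  field verified in record Session: type bool changed to int32 (its default is dropped) -> matters for Session compatibility verdicts, not for this value's decode


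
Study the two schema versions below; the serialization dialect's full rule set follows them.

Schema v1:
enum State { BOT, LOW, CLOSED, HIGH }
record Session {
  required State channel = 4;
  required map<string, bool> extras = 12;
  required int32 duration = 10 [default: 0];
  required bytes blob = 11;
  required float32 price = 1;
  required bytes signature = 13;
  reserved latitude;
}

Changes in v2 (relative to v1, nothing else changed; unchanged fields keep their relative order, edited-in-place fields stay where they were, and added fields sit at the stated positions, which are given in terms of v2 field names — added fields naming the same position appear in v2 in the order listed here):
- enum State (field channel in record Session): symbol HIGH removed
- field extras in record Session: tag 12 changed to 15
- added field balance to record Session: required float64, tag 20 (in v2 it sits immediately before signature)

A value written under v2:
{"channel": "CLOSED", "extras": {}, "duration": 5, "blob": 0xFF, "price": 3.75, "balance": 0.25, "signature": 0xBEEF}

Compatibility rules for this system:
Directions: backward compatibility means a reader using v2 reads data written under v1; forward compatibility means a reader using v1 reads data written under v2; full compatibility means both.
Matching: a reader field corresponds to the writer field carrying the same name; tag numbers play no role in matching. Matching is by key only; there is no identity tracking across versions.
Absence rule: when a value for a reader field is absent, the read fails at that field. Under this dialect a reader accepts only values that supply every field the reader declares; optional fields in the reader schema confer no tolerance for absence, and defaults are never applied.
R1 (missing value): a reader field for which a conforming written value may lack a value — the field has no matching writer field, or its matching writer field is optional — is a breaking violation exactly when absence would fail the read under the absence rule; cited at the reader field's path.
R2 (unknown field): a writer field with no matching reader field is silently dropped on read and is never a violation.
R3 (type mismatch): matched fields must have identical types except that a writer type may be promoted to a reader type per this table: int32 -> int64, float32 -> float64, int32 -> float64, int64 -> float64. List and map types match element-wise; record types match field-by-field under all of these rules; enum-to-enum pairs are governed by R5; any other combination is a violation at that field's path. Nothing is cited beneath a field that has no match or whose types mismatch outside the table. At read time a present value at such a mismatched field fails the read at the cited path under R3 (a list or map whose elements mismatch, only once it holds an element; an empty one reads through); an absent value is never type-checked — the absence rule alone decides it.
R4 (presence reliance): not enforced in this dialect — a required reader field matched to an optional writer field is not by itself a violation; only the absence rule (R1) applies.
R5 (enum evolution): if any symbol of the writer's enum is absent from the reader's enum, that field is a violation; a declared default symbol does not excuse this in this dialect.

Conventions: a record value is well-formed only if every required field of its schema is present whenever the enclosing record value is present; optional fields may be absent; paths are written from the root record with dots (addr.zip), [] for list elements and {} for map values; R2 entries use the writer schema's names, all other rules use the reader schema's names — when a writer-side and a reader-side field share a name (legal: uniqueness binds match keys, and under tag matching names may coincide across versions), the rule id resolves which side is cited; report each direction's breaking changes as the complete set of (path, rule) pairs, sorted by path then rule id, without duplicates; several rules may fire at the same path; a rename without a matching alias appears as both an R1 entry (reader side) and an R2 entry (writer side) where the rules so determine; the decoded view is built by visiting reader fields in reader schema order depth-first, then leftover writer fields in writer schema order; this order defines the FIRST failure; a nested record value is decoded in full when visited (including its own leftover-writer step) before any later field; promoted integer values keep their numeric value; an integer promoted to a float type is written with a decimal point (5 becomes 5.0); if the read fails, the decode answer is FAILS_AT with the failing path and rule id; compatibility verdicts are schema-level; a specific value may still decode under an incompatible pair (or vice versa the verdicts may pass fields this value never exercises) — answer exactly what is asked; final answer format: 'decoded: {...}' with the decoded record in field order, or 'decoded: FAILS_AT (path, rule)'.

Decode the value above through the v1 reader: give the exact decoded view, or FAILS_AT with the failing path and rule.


decoded: {"channel": "CLOSED", "extras": {}, "duration": 5, "blob": 0xFF, "price": 3.75, "signature": 0xBEEF}

each type pair in Session: writer, then reader
decode (reader v1):
  channel := "CLOSED"
  extras := {}
  duration := 5
  blob := 0xFF
  price := 3.75
  signature := 0xBEEF
  writer balance: no reader field; dropped
  => decoded: {"channel": "CLOSED", "extras": {}, "duration": 5, "blob": 0xFF, "price": 3.75, "signature": 0xBEEF}
the rest of the Session diff is inert for this question:
  enum State (field channel in record Session): symbol HIGH removed -> shifts the Session verdicts, not this decode
  field extras in record Session: tag 12 changed to 15 -> inert under this dialect — no rule fires on Session and the result does not move
  added field balance to record Session: required float64, tag 20 (in v2 it sits immediately before signature) -> shifts the Session verdicts, not this decode


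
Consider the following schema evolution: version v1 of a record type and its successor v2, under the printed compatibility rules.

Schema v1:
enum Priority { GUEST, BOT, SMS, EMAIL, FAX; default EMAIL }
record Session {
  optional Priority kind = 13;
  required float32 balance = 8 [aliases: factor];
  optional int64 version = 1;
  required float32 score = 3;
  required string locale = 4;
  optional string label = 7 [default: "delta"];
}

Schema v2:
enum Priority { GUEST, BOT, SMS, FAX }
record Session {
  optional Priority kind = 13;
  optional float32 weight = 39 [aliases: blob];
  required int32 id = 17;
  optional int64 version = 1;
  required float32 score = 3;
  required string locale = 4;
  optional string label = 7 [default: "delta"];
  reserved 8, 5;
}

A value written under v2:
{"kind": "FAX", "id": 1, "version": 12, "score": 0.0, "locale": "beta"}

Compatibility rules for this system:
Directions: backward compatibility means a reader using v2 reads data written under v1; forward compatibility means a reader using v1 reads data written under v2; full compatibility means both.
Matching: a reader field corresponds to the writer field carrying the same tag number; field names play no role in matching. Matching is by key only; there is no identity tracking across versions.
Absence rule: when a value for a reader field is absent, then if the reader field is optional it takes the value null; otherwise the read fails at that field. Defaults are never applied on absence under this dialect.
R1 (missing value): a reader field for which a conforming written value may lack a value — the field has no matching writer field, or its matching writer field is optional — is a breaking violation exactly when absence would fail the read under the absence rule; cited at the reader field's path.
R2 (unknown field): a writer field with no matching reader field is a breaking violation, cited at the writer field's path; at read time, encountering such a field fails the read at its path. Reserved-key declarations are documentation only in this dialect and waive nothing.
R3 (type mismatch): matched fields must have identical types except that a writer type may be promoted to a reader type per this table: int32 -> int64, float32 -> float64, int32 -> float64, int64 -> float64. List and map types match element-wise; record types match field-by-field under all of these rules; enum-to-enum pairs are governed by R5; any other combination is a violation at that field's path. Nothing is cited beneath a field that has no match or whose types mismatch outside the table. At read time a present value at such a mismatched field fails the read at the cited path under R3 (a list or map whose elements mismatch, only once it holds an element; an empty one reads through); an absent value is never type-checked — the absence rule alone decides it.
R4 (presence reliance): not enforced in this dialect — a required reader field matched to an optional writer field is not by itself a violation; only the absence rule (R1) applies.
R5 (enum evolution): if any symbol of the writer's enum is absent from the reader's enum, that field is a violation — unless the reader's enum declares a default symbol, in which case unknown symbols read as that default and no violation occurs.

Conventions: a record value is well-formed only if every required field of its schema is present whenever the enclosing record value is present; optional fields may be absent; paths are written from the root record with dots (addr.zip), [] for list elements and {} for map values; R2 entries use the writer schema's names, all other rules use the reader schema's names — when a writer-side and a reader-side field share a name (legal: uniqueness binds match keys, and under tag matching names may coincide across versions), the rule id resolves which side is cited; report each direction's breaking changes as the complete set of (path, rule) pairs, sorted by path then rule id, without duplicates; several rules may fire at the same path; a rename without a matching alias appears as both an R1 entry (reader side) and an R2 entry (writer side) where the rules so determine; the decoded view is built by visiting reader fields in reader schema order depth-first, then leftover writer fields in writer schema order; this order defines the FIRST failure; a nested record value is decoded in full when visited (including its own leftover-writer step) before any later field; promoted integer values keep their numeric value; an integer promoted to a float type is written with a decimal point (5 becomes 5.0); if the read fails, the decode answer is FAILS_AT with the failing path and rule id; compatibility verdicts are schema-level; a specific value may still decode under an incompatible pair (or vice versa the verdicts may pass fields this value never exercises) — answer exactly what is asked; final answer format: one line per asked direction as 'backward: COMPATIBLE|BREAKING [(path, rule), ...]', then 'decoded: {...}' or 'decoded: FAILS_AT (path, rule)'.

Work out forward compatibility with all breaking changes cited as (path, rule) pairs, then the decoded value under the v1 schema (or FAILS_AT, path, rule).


each type pair in Session: writer, then reader
forward for Session (reader v1, writer v2):
  writer optional, Priority -> Priority: reader kind maps from writer kind
  balance: no writer-side match
  writer optional, int64 -> int64: reader version maps from writer version
  writer required, float32 -> float32: reader score maps from writer score
  writer required, string -> string: reader locale maps from writer locale
  writer optional, string -> string: reader label maps from writer label
  writer weight: unknown to reader
  writer id: unknown to reader
  R1 fires at balance
  R2 fires at id
  R2 fires at weight
  => 3 violation(s): forward is BREAKING for Session
decoding the Session value with the v1 reader:
  kind := "FAX"
  read fails at balance under R1 (no fill)
  => FAILS_AT (balance, R1)
checking off the Session differences that do not matter here:
  enum Priority (field kind in record Session): symbol EMAIL removed (it was the default; the default is cleared) -> fires only in the backward direction of Session, which is not asked here

forward: BREAKING [(balance, R1), (id, R2), (weight, R2)]; decoded: FAILS_AT (balance, R1)


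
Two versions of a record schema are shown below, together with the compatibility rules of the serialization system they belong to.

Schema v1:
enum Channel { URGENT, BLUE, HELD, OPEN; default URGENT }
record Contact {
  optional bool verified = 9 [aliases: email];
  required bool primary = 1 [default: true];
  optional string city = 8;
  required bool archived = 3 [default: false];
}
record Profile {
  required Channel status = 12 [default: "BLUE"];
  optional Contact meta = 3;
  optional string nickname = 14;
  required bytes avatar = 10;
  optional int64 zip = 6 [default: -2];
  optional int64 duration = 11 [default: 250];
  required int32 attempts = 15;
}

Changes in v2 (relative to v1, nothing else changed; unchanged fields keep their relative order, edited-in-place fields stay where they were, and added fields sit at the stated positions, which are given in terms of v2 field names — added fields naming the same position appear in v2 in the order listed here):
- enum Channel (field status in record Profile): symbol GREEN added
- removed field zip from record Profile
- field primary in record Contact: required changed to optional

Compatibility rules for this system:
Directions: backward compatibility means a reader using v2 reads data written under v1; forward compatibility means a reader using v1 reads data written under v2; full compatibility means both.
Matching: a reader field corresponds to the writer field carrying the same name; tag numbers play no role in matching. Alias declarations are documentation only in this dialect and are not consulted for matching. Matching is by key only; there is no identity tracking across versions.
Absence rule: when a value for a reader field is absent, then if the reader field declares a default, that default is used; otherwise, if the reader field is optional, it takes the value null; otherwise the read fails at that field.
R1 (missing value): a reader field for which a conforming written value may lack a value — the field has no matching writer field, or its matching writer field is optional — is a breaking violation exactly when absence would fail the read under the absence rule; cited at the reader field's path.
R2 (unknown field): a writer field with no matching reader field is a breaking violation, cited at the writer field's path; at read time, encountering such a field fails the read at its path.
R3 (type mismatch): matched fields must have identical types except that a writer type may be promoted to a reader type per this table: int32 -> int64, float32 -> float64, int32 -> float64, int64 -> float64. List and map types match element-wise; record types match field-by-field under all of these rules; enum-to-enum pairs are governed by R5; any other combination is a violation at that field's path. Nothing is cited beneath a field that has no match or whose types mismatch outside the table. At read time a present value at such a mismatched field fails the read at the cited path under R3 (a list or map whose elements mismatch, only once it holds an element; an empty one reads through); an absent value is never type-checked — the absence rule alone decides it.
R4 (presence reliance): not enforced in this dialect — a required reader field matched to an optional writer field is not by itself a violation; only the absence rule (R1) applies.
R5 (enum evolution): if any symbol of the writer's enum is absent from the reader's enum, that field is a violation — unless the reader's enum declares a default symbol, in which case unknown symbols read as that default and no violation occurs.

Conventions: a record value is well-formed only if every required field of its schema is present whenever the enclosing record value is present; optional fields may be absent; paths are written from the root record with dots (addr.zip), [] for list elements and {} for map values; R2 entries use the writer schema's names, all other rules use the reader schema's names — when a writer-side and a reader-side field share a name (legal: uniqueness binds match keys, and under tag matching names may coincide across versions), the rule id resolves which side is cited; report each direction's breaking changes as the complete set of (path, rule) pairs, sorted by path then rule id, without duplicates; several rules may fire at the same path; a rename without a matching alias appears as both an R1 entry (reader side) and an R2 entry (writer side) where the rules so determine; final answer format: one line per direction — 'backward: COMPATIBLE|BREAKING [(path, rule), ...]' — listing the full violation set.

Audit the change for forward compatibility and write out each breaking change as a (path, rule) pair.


forward: COMPATIBLE []

the writer's type comes first in each Profile pair
forward on Profile — v1 reading data written by v2:
  status: Channel -> Channel, writer required; from status
  meta: Contact -> Contact, writer optional; from meta
  nickname: string -> string, writer optional; from nickname
  avatar: bytes -> bytes, writer required; from avatar
  zip: no writer match
  duration: int64 -> int64, writer optional; from duration
  attempts: int32 -> int32, writer required; from attempts
  meta.verified: bool -> bool, writer optional; from meta.verified
  meta.primary: bool -> bool, writer optional; from meta.primary
  meta.city: string -> string, writer optional; from meta.city
  meta.archived: bool -> bool, writer required; from meta.archived
  => forward verdict for Profile: COMPATIBLE, no violations
the rest of the Profile diff is inert for this question:
  enum Channel (field status in record Profile): symbol GREEN added -> fires no rule on Profile, leaving the asked answer as it is
  removed field zip from record Profile -> matters only for Profile's backward compatibility — outside the asked direction
  field primary in record Contact: required changed to optional -> fires no rule on Profile, leaving the asked answer as it is
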